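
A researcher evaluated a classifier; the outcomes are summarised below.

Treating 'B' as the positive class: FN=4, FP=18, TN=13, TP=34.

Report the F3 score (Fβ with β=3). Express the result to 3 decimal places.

0.863

Fβ = (1+β²)·TP / ((1+β²)·TP + β²·FN + FP), with β²=9
= 10·34 / (10·34 + 9·4 + 18) = 0.863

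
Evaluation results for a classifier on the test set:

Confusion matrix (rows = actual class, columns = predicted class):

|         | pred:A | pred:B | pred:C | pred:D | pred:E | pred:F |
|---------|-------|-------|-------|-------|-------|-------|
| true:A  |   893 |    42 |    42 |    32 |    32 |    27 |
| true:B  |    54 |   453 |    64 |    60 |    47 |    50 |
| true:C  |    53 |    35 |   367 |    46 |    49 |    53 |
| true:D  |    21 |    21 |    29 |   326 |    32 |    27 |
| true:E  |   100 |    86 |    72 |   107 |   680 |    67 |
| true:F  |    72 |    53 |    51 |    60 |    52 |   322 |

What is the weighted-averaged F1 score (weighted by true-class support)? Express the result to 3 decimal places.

Per-class F1 score (2·TP/(2·TP+FP+FN)):
  A: TP=893, FP=54+53+21+100+72=300, FN=42+42+32+32+27=175 → 1786/2261 = 0.7899
  B: TP=453, FP=42+35+21+86+53=237, FN=54+64+60+47+50=275 → 906/1418 = 0.6389
  C: TP=367, FP=42+64+29+72+51=258, FN=53+35+46+49+53=236 → 734/1228 = 0.5977
  D: TP=326, FP=32+60+46+107+60=305, FN=21+21+29+32+27=130 → 652/1087 = 0.5998
  E: TP=680, FP=32+47+49+32+52=212, FN=100+86+72+107+67=432 → 1360/2004 = 0.6786
  F: TP=322, FP=27+50+53+27+67=224, FN=72+53+51+60+52=288 → 644/1156 = 0.5571
Weighted-F1 score = Σ (supportᵢ/N)·F1 scoreᵢ with N=4577: (1068/4577)·0.7899 + (728/4577)·0.6389 + (603/4577)·0.5977 + (456/4577)·0.5998 + (1112/4577)·0.6786 + (610/4577)·0.5571 = 0.664

0.664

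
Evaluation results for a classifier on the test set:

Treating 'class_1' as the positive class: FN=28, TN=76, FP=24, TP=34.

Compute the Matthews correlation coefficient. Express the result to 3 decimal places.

0.313

MCC = (TP·TN − FP·FN) / √((TP+FP)(TP+FN)(TN+FP)(TN+FN))
Numerator = 34·76 − 24·28 = 1912
Denominator = √(58·62·100·104) = √37398400 = 6115.4231
MCC = 1912 / 6115.4231 = 0.313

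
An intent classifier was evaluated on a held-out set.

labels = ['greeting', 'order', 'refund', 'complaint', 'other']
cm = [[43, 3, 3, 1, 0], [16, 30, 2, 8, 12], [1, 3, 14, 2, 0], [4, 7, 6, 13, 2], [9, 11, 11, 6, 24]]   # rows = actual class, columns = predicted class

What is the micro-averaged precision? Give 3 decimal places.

Micro-averaging pools counts across classes: ΣTP=124, ΣFP=107, ΣFN=107.
Micro-precision = TP/(TP+FP) on pooled counts = 0.537 (equals overall accuracy in single-label multiclass).

0.537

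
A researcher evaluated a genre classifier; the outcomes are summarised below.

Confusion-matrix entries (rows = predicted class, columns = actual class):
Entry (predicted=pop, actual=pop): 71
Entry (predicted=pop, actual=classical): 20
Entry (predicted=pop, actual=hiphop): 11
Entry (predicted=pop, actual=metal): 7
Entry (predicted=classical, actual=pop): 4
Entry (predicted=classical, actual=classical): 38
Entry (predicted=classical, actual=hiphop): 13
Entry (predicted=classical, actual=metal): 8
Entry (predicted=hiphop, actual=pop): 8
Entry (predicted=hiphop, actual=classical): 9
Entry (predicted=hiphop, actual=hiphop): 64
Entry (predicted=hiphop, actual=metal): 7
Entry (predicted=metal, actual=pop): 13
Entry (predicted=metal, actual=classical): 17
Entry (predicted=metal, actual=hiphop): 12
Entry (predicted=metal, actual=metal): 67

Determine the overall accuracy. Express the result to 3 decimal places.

Accuracy = trace / total = (71+38+64+67=240) / 369 = 240/369 = 0.650

0.650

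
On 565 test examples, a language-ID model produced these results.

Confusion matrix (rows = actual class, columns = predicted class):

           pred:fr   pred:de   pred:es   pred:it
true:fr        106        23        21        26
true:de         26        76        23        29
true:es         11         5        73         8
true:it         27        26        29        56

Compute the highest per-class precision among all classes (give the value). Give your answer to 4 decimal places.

Per-class precision (TP/(TP+FP)):
  fr: TP=106, FP=26+11+27=64 → 106/170 = 0.62353
  de: TP=76, FP=23+5+26=54 → 76/130 = 0.58462
  es: TP=73, FP=21+23+29=73 → 73/146 = 0.50000
  it: TP=56, FP=26+29+8=63 → 56/119 = 0.47059
Highest is class 'fr' with precision = 0.6235.

0.6235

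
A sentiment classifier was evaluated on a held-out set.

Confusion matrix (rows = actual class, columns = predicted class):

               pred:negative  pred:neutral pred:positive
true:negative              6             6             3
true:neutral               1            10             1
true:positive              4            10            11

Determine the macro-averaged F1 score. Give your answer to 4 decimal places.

Per-class F1 score (2·TP/(2·TP+FP+FN)):
  negative: TP=6, FP=1+4=5, FN=6+3=9 → 12/26 = 0.46154
  neutral: TP=10, FP=6+10=16, FN=1+1=2 → 20/38 = 0.52632
  positive: TP=11, FP=3+1=4, FN=4+10=14 → 22/40 = 0.55000
Macro-F1 score = mean = (0.46154 + 0.52632 + 0.55000) / 3 = 0.5126

0.5126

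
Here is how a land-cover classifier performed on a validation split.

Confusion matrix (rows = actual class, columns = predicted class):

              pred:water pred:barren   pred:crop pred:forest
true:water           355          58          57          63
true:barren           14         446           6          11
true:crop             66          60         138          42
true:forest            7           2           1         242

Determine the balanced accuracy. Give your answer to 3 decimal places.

0.753

Balanced accuracy = mean of per-class recall.
  water: recall = 355/533 = 0.6660
  barren: recall = 446/477 = 0.9350
  crop: recall = 138/306 = 0.4510
  forest: recall = 242/252 = 0.9603
Mean = (0.6660 + 0.9350 + 0.4510 + 0.9603) / 4 = 0.753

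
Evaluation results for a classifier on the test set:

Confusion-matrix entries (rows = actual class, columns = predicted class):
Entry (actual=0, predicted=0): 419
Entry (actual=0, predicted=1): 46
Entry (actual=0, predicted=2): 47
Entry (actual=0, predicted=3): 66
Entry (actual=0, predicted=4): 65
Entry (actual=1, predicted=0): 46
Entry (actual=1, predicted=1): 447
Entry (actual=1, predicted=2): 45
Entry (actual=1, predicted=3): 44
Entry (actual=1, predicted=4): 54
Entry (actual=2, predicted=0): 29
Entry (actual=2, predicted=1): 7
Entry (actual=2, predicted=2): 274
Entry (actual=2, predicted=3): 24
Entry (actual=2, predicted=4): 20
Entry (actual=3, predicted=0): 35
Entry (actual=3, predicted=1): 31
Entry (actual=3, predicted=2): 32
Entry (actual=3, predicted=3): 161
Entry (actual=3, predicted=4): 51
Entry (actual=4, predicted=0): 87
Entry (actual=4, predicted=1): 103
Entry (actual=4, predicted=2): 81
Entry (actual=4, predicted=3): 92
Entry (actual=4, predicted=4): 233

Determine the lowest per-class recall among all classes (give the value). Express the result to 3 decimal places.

0.391

Per-class recall (TP/(TP+FN)):
  0: TP=419, FN=46+47+66+65=224 → 419/643 = 0.6516
  1: TP=447, FN=46+45+44+54=189 → 447/636 = 0.7028
  2: TP=274, FN=29+7+24+20=80 → 274/354 = 0.7740
  3: TP=161, FN=35+31+32+51=149 → 161/310 = 0.5194
  4: TP=233, FN=87+103+81+92=363 → 233/596 = 0.3909
Lowest is class '4' with recall = 0.391.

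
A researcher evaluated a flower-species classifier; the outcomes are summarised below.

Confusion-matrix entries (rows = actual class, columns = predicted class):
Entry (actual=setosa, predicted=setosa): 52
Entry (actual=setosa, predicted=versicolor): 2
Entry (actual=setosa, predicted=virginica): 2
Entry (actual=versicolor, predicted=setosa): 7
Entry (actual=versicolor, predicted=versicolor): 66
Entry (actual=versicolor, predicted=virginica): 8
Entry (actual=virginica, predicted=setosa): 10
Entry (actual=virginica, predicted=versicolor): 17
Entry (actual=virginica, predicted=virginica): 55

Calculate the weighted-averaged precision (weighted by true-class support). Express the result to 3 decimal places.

Per-class precision (TP/(TP+FP)):
  setosa: TP=52, FP=7+10=17 → 52/69 = 0.7536
  versicolor: TP=66, FP=2+17=19 → 66/85 = 0.7765
  virginica: TP=55, FP=2+8=10 → 55/65 = 0.8462
Weighted-precision = Σ (supportᵢ/N)·precisionᵢ with N=219: (56/219)·0.7536 + (81/219)·0.7765 + (82/219)·0.8462 = 0.797

0.797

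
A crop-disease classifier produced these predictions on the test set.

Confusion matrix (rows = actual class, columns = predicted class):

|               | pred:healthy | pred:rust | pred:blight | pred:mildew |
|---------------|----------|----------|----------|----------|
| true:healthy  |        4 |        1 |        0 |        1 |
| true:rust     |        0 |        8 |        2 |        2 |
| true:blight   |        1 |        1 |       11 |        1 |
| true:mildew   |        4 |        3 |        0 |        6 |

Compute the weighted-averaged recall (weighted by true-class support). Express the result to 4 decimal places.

0.6444

Per-class recall (TP/(TP+FN)):
  healthy: TP=4, FN=1+0+1=2 → 4/6 = 0.66667
  rust: TP=8, FN=0+2+2=4 → 8/12 = 0.66667
  blight: TP=11, FN=1+1+1=3 → 11/14 = 0.78571
  mildew: TP=6, FN=4+3+0=7 → 6/13 = 0.46154
Weighted-recall = Σ (supportᵢ/N)·recallᵢ with N=45: (6/45)·0.66667 + (12/45)·0.66667 + (14/45)·0.78571 + (13/45)·0.46154 = 0.6444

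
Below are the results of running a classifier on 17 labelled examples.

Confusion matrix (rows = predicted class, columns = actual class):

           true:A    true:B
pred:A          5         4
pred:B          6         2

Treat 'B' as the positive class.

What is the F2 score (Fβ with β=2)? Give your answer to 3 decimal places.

Fβ = (1+β²)·TP / ((1+β²)·TP + β²·FN + FP), with β²=4
= 5·2 / (5·2 + 4·4 + 6) = 0.313

0.313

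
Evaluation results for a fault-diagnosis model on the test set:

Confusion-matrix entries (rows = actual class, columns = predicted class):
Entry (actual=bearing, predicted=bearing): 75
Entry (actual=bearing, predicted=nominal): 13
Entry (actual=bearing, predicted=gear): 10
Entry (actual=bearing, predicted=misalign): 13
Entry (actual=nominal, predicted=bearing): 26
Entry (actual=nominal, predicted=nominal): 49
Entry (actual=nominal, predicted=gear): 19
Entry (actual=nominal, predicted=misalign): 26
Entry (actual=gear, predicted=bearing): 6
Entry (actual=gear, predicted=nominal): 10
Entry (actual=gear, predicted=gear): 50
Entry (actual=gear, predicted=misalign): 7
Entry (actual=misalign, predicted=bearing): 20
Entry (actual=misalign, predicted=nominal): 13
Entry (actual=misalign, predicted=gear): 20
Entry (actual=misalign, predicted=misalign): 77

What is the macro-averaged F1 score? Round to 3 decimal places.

0.575

Per-class F1 score (2·TP/(2·TP+FP+FN)):
  bearing: TP=75, FP=26+6+20=52, FN=13+10+13=36 → 150/238 = 0.6303
  nominal: TP=49, FP=13+10+13=36, FN=26+19+26=71 → 98/205 = 0.4780
  gear: TP=50, FP=10+19+20=49, FN=6+10+7=23 → 100/172 = 0.5814
  misalign: TP=77, FP=13+26+7=46, FN=20+13+20=53 → 154/253 = 0.6087
Macro-F1 score = mean = (0.6303 + 0.4780 + 0.5814 + 0.6087) / 4 = 0.575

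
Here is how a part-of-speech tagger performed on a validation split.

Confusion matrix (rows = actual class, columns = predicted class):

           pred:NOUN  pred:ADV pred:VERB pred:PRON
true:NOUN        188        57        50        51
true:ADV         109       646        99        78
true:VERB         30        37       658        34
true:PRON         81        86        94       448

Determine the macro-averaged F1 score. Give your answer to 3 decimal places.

Per-class F1 score (2·TP/(2·TP+FP+FN)):
  NOUN: TP=188, FP=109+30+81=220, FN=57+50+51=158 → 376/754 = 0.4987
  ADV: TP=646, FP=57+37+86=180, FN=109+99+78=286 → 1292/1758 = 0.7349
  VERB: TP=658, FP=50+99+94=243, FN=30+37+34=101 → 1316/1660 = 0.7928
  PRON: TP=448, FP=51+78+34=163, FN=81+86+94=261 → 896/1320 = 0.6788
Macro-F1 score = mean = (0.4987 + 0.7349 + 0.7928 + 0.6788) / 4 = 0.676

0.676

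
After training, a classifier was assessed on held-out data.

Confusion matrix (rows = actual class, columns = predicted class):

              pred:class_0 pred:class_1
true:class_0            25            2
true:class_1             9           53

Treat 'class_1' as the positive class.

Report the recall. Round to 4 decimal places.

0.8548

Recall = TP/(TP+FN) = 53/(53+9) = 53/62 = 0.8548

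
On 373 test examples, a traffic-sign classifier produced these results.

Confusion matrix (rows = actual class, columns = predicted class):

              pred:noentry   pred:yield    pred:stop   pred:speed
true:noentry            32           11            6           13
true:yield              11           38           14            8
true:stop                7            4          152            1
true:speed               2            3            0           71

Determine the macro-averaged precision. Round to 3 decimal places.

0.735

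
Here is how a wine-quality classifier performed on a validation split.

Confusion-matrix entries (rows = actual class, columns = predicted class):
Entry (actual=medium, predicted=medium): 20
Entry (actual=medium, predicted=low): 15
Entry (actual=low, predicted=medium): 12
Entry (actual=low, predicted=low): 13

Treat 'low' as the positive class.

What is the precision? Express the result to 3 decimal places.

0.464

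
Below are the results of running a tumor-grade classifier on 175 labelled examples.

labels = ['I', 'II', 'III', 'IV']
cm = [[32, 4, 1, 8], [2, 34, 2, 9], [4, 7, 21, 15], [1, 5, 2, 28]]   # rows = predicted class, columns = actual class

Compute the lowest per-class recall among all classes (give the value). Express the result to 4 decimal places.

0.4667

Per-class recall (TP/(TP+FN)):
  I: TP=32, FN=2+4+1=7 → 32/39 = 0.82051
  II: TP=34, FN=4+7+5=16 → 34/50 = 0.68000
  III: TP=21, FN=1+2+2=5 → 21/26 = 0.80769
  IV: TP=28, FN=8+9+15=32 → 28/60 = 0.46667
Lowest is class 'IV' with recall = 0.4667.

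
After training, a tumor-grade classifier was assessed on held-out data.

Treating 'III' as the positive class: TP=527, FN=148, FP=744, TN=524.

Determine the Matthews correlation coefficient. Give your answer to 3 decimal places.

MCC = (TP·TN − FP·FN) / √((TP+FP)(TP+FN)(TN+FP)(TN+FN))
Numerator = 527·524 − 744·148 = 166036
Denominator = √(1271·675·1268·672) = √731034460800 = 855005.5326
MCC = 166036 / 855005.5326 = 0.194

0.194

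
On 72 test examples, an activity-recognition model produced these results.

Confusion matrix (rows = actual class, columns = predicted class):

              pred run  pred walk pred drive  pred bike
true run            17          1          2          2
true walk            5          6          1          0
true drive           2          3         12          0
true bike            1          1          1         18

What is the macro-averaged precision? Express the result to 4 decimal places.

Per-class precision (TP/(TP+FP)):
  run: TP=17, FP=5+2+1=8 → 17/25 = 0.68000
  walk: TP=6, FP=1+3+1=5 → 6/11 = 0.54545
  drive: TP=12, FP=2+1+1=4 → 12/16 = 0.75000
  bike: TP=18, FP=2+0+0=2 → 18/20 = 0.90000
Macro-precision = mean = (0.68000 + 0.54545 + 0.75000 + 0.90000) / 4 = 0.7189

0.7189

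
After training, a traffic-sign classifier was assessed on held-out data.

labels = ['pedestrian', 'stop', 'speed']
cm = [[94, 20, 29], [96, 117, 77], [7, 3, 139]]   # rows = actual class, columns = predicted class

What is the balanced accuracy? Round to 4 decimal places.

Balanced accuracy = mean of per-class recall.
  pedestrian: recall = 94/143 = 0.65734
  stop: recall = 117/290 = 0.40345
  speed: recall = 139/149 = 0.93289
Mean = (0.65734 + 0.40345 + 0.93289) / 3 = 0.6646

0.6646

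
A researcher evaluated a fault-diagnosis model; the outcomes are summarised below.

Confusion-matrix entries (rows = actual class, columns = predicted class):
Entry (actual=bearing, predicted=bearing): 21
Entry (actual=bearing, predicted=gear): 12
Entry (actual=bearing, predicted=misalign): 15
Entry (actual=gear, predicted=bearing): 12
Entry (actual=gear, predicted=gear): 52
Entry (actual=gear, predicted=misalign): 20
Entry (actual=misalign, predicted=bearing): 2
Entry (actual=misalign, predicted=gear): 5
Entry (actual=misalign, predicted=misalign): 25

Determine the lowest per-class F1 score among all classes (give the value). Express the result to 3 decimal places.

Per-class F1 score (2·TP/(2·TP+FP+FN)):
  bearing: TP=21, FP=12+2=14, FN=12+15=27 → 42/83 = 0.5060
  gear: TP=52, FP=12+5=17, FN=12+20=32 → 104/153 = 0.6797
  misalign: TP=25, FP=15+20=35, FN=2+5=7 → 50/92 = 0.5435
Lowest is class 'bearing' with F1 score = 0.506.

0.506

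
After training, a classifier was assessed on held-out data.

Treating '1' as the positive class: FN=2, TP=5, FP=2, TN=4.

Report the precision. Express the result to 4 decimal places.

0.7143

Precision = TP/(TP+FP) = 5/(5+2) = 5/7 = 0.7143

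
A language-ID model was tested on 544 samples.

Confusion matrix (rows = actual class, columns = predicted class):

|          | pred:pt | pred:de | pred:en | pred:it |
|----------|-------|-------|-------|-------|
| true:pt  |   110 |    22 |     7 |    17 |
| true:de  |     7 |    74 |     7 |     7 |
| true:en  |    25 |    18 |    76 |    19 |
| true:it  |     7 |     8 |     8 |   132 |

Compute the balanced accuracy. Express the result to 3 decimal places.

0.722

Balanced accuracy = mean of per-class recall.
  pt: recall = 110/156 = 0.7051
  de: recall = 74/95 = 0.7789
  en: recall = 76/138 = 0.5507
  it: recall = 132/155 = 0.8516
Mean = (0.7051 + 0.7789 + 0.5507 + 0.8516) / 4 = 0.722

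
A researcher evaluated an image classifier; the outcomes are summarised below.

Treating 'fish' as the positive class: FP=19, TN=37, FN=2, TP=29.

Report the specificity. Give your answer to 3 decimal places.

0.661

Specificity = TN/(TN+FP) = 37/(37+19) = 0.661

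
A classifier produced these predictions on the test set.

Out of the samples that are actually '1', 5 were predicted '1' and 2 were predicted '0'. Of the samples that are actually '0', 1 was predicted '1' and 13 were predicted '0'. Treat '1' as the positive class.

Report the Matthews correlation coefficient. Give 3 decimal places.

MCC = (TP·TN − FP·FN) / √((TP+FP)(TP+FN)(TN+FP)(TN+FN))
Numerator = 5·13 − 1·2 = 63
Denominator = √(6·7·14·15) = √8820 = 93.9149
MCC = 63 / 93.9149 = 0.671

0.671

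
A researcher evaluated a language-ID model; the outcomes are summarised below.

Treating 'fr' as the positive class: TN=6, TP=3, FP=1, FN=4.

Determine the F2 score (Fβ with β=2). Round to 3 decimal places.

0.469

Fβ = (1+β²)·TP / ((1+β²)·TP + β²·FN + FP), with β²=4
= 5·3 / (5·3 + 4·4 + 1) = 0.469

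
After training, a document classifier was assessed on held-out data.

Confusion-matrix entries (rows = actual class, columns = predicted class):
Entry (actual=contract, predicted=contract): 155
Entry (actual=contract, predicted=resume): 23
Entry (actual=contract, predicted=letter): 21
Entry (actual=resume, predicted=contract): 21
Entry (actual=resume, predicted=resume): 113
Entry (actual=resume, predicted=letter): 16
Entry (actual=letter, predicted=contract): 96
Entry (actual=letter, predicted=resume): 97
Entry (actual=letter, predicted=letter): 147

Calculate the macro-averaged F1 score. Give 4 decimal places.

0.6031

Per-class F1 score (2·TP/(2·TP+FP+FN)):
  contract: TP=155, FP=21+96=117, FN=23+21=44 → 310/471 = 0.65817
  resume: TP=113, FP=23+97=120, FN=21+16=37 → 226/383 = 0.59008
  letter: TP=147, FP=21+16=37, FN=96+97=193 → 294/524 = 0.56107
Macro-F1 score = mean = (0.65817 + 0.59008 + 0.56107) / 3 = 0.6031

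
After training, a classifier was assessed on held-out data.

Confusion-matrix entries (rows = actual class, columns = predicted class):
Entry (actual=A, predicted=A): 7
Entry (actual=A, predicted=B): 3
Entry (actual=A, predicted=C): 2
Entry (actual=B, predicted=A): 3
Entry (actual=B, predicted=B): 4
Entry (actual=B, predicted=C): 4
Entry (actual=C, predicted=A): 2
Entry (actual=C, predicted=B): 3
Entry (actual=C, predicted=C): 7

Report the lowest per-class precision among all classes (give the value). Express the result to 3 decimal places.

Per-class precision (TP/(TP+FP)):
  A: TP=7, FP=3+2=5 → 7/12 = 0.5833
  B: TP=4, FP=3+3=6 → 4/10 = 0.4000
  C: TP=7, FP=2+4=6 → 7/13 = 0.5385
Lowest is class 'B' with precision = 0.400.

0.400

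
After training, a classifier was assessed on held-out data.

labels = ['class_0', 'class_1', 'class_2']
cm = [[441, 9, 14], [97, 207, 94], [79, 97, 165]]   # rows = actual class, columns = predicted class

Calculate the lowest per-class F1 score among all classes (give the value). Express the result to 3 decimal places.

0.537

Per-class F1 score (2·TP/(2·TP+FP+FN)):
  class_0: TP=441, FP=97+79=176, FN=9+14=23 → 882/1081 = 0.8159
  class_1: TP=207, FP=9+97=106, FN=97+94=191 → 414/711 = 0.5823
  class_2: TP=165, FP=14+94=108, FN=79+97=176 → 330/614 = 0.5375
Lowest is class 'class_2' with F1 score = 0.537.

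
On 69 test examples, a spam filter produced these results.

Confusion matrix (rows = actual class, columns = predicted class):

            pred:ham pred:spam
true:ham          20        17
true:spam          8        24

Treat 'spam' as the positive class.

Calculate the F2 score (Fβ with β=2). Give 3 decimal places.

0.710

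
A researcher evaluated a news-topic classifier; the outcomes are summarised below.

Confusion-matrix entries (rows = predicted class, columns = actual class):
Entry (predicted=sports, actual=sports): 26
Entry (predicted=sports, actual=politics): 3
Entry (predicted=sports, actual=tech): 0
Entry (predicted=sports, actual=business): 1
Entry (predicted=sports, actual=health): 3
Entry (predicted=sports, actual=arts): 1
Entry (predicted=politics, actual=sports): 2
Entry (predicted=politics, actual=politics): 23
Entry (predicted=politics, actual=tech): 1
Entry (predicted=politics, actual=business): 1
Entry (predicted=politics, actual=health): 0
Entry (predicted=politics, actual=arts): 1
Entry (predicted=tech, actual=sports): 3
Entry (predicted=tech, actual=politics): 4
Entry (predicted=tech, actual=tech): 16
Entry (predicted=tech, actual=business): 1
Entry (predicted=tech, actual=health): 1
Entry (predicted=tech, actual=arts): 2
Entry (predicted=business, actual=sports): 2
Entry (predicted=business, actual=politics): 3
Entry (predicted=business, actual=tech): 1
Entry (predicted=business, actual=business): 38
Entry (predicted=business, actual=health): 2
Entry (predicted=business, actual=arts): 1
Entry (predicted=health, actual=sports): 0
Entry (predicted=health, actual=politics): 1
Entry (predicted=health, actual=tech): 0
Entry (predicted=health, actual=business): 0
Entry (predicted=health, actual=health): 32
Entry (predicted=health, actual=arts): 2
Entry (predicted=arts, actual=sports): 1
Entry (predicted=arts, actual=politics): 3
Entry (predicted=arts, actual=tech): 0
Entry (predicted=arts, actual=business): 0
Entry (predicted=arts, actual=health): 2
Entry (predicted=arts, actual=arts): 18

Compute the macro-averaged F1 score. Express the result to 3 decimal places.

Per-class F1 score (2·TP/(2·TP+FP+FN)):
  sports: TP=26, FP=3+0+1+3+1=8, FN=2+3+2+0+1=8 → 52/68 = 0.7647
  politics: TP=23, FP=2+1+1+0+1=5, FN=3+4+3+1+3=14 → 46/65 = 0.7077
  tech: TP=16, FP=3+4+1+1+2=11, FN=0+1+1+0+0=2 → 32/45 = 0.7111
  business: TP=38, FP=2+3+1+2+1=9, FN=1+1+1+0+0=3 → 76/88 = 0.8636
  health: TP=32, FP=0+1+0+0+2=3, FN=3+0+1+2+2=8 → 64/75 = 0.8533
  arts: TP=18, FP=1+3+0+0+2=6, FN=1+1+2+1+2=7 → 36/49 = 0.7347
Macro-F1 score = mean = (0.7647 + 0.7077 + 0.7111 + 0.8636 + 0.8533 + 0.7347) / 6 = 0.773

0.773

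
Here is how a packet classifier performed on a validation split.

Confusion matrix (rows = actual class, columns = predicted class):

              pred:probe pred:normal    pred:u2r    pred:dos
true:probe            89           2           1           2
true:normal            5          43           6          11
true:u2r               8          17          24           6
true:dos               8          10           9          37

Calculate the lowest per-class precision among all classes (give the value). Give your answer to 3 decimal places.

0.597

Per-class precision (TP/(TP+FP)):
  probe: TP=89, FP=5+8+8=21 → 89/110 = 0.8091
  normal: TP=43, FP=2+17+10=29 → 43/72 = 0.5972
  u2r: TP=24, FP=1+6+9=16 → 24/40 = 0.6000
  dos: TP=37, FP=2+11+6=19 → 37/56 = 0.6607
Lowest is class 'normal' with precision = 0.597.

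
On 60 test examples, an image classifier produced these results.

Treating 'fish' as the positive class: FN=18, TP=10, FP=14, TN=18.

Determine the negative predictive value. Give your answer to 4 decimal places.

NPV = TN/(TN+FN) = 18/(18+18) = 0.5000

0.5000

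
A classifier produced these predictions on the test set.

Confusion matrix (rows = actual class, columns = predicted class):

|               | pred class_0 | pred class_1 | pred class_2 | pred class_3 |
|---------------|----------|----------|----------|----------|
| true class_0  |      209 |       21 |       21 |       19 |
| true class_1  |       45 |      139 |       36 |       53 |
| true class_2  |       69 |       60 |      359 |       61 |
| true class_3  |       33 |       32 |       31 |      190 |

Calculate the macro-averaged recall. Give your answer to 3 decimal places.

0.650

Per-class recall (TP/(TP+FN)):
  class_0: TP=209, FN=21+21+19=61 → 209/270 = 0.7741
  class_1: TP=139, FN=45+36+53=134 → 139/273 = 0.5092
  class_2: TP=359, FN=69+60+61=190 → 359/549 = 0.6539
  class_3: TP=190, FN=33+32+31=96 → 190/286 = 0.6643
Macro-recall = mean = (0.7741 + 0.5092 + 0.6539 + 0.6643) / 4 = 0.650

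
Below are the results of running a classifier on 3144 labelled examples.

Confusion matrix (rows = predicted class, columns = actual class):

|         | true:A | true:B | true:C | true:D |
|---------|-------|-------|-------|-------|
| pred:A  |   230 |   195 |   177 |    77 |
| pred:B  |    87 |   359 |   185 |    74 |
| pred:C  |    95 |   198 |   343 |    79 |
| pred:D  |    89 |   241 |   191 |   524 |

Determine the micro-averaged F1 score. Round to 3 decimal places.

Micro-averaging pools counts across classes: ΣTP=1456, ΣFP=1688, ΣFN=1688.
Micro-F1 score = 2·TP/(2·TP+FP+FN) on pooled counts = 0.463 (equals overall accuracy in single-label multiclass).

0.463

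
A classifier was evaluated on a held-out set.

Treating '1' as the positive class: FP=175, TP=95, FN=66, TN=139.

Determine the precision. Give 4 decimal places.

0.3519

Precision = TP/(TP+FP) = 95/(95+175) = 95/270 = 0.3519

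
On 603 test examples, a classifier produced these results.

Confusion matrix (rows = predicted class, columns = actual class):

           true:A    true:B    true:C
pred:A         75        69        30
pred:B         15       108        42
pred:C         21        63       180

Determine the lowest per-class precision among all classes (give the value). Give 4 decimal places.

0.4310

Per-class precision (TP/(TP+FP)):
  A: TP=75, FP=69+30=99 → 75/174 = 0.43103
  B: TP=108, FP=15+42=57 → 108/165 = 0.65455
  C: TP=180, FP=21+63=84 → 180/264 = 0.68182
Lowest is class 'A' with precision = 0.4310.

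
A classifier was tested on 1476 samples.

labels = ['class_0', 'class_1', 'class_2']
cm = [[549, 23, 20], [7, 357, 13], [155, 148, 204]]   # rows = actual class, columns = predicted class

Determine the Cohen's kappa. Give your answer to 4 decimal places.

0.6244

Observed agreement pₒ = trace/N = 1110/1476 = 0.75203
Expected agreement pₑ = Σ (rowᵢ·colᵢ)/N² = (592·711 + 377·528 + 507·237)/1476² = 0.33973
κ = (pₒ − pₑ)/(1 − pₑ) = (0.75203 − 0.33973)/(1 − 0.33973) = 0.6244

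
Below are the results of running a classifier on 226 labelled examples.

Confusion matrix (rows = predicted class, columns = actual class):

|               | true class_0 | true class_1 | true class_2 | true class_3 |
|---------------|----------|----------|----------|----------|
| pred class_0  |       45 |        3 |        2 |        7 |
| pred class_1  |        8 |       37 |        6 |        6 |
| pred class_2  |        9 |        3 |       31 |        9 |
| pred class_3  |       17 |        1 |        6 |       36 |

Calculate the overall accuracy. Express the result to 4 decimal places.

Accuracy = trace / total = (45+37+31+36=149) / 226 = 149/226 = 0.6593

0.6593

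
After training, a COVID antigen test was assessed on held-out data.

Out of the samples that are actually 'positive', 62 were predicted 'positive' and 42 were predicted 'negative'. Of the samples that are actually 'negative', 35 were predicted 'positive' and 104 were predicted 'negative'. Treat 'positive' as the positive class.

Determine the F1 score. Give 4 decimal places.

Precision = TP/(TP+FP) = 62/97 = 0.6392
Recall = TP/(TP+FN) = 62/104 = 0.5962
F1 = 2·TP/(2·TP+FP+FN) = 124/201 = 0.6169

0.6169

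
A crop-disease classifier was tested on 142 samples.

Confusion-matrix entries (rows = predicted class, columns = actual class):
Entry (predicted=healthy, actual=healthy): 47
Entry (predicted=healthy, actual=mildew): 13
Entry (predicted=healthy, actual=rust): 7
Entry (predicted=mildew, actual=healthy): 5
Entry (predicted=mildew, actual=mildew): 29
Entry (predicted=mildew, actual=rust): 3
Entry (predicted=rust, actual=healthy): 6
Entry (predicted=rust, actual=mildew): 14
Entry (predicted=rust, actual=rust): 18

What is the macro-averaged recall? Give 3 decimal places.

0.657

Per-class recall (TP/(TP+FN)):
  healthy: TP=47, FN=5+6=11 → 47/58 = 0.8103
  mildew: TP=29, FN=13+14=27 → 29/56 = 0.5179
  rust: TP=18, FN=7+3=10 → 18/28 = 0.6429
Macro-recall = mean = (0.8103 + 0.5179 + 0.6429) / 3 = 0.657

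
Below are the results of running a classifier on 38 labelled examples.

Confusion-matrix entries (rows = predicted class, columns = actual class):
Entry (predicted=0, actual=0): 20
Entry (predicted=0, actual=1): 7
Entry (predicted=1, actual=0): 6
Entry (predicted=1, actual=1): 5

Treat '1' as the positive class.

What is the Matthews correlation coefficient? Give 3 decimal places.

MCC = (TP·TN − FP·FN) / √((TP+FP)(TP+FN)(TN+FP)(TN+FN))
Numerator = 5·20 − 6·7 = 58
Denominator = √(11·12·26·27) = √92664 = 304.4076
MCC = 58 / 304.4076 = 0.191

0.191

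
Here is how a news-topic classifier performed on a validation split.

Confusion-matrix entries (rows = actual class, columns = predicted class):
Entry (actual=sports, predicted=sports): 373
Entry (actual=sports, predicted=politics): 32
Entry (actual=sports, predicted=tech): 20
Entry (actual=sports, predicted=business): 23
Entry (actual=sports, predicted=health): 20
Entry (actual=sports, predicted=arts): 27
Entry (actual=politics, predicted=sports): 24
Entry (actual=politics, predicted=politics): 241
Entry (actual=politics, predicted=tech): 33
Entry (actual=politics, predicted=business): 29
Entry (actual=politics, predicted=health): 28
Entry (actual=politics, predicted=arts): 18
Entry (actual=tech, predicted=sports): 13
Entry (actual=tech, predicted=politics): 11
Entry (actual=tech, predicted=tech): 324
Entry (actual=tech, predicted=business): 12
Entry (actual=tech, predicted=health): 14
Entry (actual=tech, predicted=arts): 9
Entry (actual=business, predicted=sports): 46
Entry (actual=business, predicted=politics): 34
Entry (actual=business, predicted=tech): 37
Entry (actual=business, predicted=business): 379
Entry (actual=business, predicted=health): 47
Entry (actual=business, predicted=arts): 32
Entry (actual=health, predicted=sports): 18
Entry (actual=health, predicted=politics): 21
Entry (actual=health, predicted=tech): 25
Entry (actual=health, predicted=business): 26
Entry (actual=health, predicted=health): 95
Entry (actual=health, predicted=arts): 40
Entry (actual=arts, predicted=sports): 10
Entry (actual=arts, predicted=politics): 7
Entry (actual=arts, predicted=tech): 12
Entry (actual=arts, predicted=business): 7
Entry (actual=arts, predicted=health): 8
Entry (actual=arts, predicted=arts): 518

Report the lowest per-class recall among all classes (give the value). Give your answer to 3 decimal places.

Per-class recall (TP/(TP+FN)):
  sports: TP=373, FN=32+20+23+20+27=122 → 373/495 = 0.7535
  politics: TP=241, FN=24+33+29+28+18=132 → 241/373 = 0.6461
  tech: TP=324, FN=13+11+12+14+9=59 → 324/383 = 0.8460
  business: TP=379, FN=46+34+37+47+32=196 → 379/575 = 0.6591
  health: TP=95, FN=18+21+25+26+40=130 → 95/225 = 0.4222
  arts: TP=518, FN=10+7+12+7+8=44 → 518/562 = 0.9217
Lowest is class 'health' with recall = 0.422.

0.422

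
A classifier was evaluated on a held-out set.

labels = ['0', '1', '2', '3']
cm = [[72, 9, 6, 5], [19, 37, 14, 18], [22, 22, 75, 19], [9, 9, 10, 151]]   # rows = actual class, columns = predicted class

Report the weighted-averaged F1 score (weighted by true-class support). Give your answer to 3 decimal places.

0.668

Per-class F1 score (2·TP/(2·TP+FP+FN)):
  0: TP=72, FP=19+22+9=50, FN=9+6+5=20 → 144/214 = 0.6729
  1: TP=37, FP=9+22+9=40, FN=19+14+18=51 → 74/165 = 0.4485
  2: TP=75, FP=6+14+10=30, FN=22+22+19=63 → 150/243 = 0.6173
  3: TP=151, FP=5+18+19=42, FN=9+9+10=28 → 302/372 = 0.8118
Weighted-F1 score = Σ (supportᵢ/N)·F1 scoreᵢ with N=497: (92/497)·0.6729 + (88/497)·0.4485 + (138/497)·0.6173 + (179/497)·0.8118 = 0.668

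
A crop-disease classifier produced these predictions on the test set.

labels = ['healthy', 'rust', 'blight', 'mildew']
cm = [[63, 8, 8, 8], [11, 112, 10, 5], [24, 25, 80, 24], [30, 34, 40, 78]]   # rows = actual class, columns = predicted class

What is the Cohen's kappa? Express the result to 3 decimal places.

Observed agreement pₒ = trace/N = 333/560 = 0.5946
Expected agreement pₑ = Σ (rowᵢ·colᵢ)/N² = (87·128 + 138·179 + 153·138 + 182·115)/560² = 0.2483
κ = (pₒ − pₑ)/(1 − pₑ) = (0.5946 − 0.2483)/(1 − 0.2483) = 0.461

0.461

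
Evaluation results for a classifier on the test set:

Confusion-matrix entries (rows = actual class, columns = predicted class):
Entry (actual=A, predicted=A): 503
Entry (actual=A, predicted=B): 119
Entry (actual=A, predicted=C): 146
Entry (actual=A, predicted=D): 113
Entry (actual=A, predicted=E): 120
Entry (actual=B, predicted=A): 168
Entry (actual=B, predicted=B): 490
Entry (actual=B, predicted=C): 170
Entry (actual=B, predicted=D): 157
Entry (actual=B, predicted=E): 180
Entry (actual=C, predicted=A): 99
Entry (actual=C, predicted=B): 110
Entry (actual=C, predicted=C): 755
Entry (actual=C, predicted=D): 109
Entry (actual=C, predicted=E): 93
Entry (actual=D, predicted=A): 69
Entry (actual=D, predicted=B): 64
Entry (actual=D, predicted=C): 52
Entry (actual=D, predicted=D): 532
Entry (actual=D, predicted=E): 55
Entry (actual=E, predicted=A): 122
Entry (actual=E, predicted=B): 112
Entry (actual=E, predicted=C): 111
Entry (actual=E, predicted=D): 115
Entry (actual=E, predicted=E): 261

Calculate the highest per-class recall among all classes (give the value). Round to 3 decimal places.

Per-class recall (TP/(TP+FN)):
  A: TP=503, FN=119+146+113+120=498 → 503/1001 = 0.5025
  B: TP=490, FN=168+170+157+180=675 → 490/1165 = 0.4206
  C: TP=755, FN=99+110+109+93=411 → 755/1166 = 0.6475
  D: TP=532, FN=69+64+52+55=240 → 532/772 = 0.6891
  E: TP=261, FN=122+112+111+115=460 → 261/721 = 0.3620
Highest is class 'D' with recall = 0.689.

0.689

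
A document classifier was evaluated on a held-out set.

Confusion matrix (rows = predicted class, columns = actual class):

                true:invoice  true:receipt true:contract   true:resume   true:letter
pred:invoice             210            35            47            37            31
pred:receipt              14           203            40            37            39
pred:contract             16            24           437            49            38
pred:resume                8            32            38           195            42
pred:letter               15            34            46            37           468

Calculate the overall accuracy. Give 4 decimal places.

0.6966

Accuracy = trace / total = (210+203+437+195+468=1513) / 2172 = 1513/2172 = 0.6966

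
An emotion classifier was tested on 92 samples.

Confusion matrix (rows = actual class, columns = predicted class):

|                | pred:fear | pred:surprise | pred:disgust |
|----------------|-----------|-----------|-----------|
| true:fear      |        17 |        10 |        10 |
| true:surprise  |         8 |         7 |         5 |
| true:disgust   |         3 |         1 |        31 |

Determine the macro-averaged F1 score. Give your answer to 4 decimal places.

0.5523

Per-class F1 score (2·TP/(2·TP+FP+FN)):
  fear: TP=17, FP=8+3=11, FN=10+10=20 → 34/65 = 0.52308
  surprise: TP=7, FP=10+1=11, FN=8+5=13 → 14/38 = 0.36842
  disgust: TP=31, FP=10+5=15, FN=3+1=4 → 62/81 = 0.76543
Macro-F1 score = mean = (0.52308 + 0.36842 + 0.76543) / 3 = 0.5523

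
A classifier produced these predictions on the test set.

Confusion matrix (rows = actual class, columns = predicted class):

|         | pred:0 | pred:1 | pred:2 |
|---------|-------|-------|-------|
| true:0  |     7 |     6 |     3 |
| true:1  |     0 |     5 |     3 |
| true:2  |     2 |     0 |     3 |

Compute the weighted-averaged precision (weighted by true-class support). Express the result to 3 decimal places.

0.612

Per-class precision (TP/(TP+FP)):
  0: TP=7, FP=0+2=2 → 7/9 = 0.7778
  1: TP=5, FP=6+0=6 → 5/11 = 0.4545
  2: TP=3, FP=3+3=6 → 3/9 = 0.3333
Weighted-precision = Σ (supportᵢ/N)·precisionᵢ with N=29: (16/29)·0.7778 + (8/29)·0.4545 + (5/29)·0.3333 = 0.612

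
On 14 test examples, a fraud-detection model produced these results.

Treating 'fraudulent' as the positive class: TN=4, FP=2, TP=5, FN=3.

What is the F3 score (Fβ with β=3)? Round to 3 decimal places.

0.633

Fβ = (1+β²)·TP / ((1+β²)·TP + β²·FN + FP), with β²=9
= 10·5 / (10·5 + 9·3 + 2) = 0.633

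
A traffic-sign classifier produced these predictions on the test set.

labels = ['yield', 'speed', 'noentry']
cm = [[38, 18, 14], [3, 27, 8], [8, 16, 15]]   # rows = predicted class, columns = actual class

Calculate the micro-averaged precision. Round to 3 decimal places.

0.544

Micro-averaging pools counts across classes: ΣTP=80, ΣFP=67, ΣFN=67.
Micro-precision = TP/(TP+FP) on pooled counts = 0.544 (equals overall accuracy in single-label multiclass).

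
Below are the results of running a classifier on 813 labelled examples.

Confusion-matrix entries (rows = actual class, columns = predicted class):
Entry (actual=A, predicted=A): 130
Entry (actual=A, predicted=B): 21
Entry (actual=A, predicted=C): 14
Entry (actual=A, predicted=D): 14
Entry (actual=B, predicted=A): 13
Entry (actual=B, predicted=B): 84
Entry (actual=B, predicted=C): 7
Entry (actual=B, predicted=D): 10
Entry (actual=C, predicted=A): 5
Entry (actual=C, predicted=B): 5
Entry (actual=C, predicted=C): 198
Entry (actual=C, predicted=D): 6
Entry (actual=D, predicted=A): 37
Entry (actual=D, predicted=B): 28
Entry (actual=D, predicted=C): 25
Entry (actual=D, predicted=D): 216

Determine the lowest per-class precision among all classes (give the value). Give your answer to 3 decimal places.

0.609

Per-class precision (TP/(TP+FP)):
  A: TP=130, FP=13+5+37=55 → 130/185 = 0.7027
  B: TP=84, FP=21+5+28=54 → 84/138 = 0.6087
  C: TP=198, FP=14+7+25=46 → 198/244 = 0.8115
  D: TP=216, FP=14+10+6=30 → 216/246 = 0.8780
Lowest is class 'B' with precision = 0.609.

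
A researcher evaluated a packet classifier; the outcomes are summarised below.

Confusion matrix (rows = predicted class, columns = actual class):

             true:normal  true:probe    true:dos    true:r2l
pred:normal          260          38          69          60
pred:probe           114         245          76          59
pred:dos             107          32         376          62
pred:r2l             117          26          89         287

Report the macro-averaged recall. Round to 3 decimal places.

0.596

Per-class recall (TP/(TP+FN)):
  normal: TP=260, FN=114+107+117=338 → 260/598 = 0.4348
  probe: TP=245, FN=38+32+26=96 → 245/341 = 0.7185
  dos: TP=376, FN=69+76+89=234 → 376/610 = 0.6164
  r2l: TP=287, FN=60+59+62=181 → 287/468 = 0.6132
Macro-recall = mean = (0.4348 + 0.7185 + 0.6164 + 0.6132) / 4 = 0.596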